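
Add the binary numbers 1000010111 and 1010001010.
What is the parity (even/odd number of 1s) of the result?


1000010111 = 535
1010001010 = 650
Sum = 1185 = 10010100001
1s count = 4

even parity (4 ones in 10010100001)


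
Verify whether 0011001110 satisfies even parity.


Number of 1s: 5

No, parity error (5 ones)


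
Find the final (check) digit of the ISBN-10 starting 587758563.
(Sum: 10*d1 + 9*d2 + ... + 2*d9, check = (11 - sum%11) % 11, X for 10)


Weighted sum: 341
341 mod 11 = 0

Check digit: 0


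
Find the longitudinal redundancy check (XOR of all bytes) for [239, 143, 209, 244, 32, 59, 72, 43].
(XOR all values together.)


XOR chain: 239 ^ 143 ^ 209 ^ 244 ^ 32 ^ 59 ^ 72 ^ 43 = 61

61


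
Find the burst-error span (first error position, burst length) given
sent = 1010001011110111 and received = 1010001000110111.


XOR: 0000000011000000

Burst at position 8, length 2


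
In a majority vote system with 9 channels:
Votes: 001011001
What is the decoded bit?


Ones: 4 out of 9
Threshold: 5

0 (4/9 voted 1)


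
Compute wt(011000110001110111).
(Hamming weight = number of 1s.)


Counting 1s in 011000110001110111

10


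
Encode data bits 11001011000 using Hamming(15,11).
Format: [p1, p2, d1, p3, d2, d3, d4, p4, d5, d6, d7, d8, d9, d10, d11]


Parity bits: p1=0, p2=0, p3=0, p4=1

001010011011000


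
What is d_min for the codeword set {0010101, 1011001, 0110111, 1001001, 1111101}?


Comparing all pairs, minimum distance: 1
Can detect 0 errors, correct 0 errors

1


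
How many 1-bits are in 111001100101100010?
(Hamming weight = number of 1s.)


Counting 1s in 111001100101100010

9


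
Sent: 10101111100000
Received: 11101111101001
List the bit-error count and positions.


XOR: 01000000001001

3 error(s) at position(s): 1, 10, 13


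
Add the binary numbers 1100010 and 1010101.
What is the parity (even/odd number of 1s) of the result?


1100010 = 98
1010101 = 85
Sum = 183 = 10110111
1s count = 6

even parity (6 ones in 10110111)


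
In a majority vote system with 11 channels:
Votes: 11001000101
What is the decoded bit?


Ones: 5 out of 11
Threshold: 6

0 (5/11 voted 1)


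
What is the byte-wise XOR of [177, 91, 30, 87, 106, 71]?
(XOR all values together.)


XOR chain: 177 ^ 91 ^ 30 ^ 87 ^ 106 ^ 71 = 142

142


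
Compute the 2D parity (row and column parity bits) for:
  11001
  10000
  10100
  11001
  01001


Row parities: 11010
Column parities: 01101

Row P: 11010, Col P: 01101, Corner: 1


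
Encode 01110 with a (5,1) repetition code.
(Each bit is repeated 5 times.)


Each bit -> 5 copies

0000011111111111111100000


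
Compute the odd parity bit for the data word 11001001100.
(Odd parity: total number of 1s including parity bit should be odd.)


Number of 1s in data: 5
Parity bit: 0

0


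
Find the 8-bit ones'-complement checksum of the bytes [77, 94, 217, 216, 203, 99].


Sum = 906 mod 256 = 138
Complement = 117

117


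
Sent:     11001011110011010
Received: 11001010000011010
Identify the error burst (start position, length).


XOR: 00000001110000000

Burst at position 7, length 3


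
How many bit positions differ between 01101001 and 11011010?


XOR: 10110011
Count of 1s: 5

5


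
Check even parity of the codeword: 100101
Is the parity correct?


Number of 1s: 3

No, parity error (3 ones)


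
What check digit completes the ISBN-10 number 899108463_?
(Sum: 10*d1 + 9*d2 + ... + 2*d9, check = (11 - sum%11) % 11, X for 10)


Weighted sum: 320
320 mod 11 = 1

Check digit: X


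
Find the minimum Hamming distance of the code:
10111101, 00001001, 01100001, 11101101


Comparing all pairs, minimum distance: 2
Can detect 1 errors, correct 0 errors

2


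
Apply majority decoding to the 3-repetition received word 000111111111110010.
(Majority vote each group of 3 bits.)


Groups: 000, 111, 111, 111, 110, 010
Majority votes: 011110

011110


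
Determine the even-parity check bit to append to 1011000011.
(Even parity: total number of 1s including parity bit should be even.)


Number of 1s in data: 5
Parity bit: 1

1


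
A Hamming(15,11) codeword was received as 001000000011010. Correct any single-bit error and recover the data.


Syndrome = 10: error at position 10

Data: 10000111010 (corrected bit 10)


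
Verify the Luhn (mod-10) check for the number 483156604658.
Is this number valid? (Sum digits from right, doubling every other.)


Luhn sum = 56
56 mod 10 = 6

Invalid (Luhn sum mod 10 = 6)


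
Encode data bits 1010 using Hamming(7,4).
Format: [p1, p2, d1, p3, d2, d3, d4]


Parity bits: p1=1, p2=0, p3=1

1011010


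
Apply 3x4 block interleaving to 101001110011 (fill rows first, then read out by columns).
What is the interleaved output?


Matrix:
  1010
  0111
  0011
Read columns: 100010111011

100010111011


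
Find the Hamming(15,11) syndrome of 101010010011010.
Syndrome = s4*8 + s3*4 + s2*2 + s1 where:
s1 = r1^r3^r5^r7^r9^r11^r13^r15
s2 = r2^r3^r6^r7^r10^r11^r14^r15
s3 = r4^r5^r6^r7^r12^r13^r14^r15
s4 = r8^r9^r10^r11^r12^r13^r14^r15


s1=0, s2=1, s3=1, s4=0

Syndrome = 6 (error at position 6)


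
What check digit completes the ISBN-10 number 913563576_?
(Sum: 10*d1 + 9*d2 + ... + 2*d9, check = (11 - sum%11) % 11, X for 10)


Weighted sum: 262
262 mod 11 = 9

Check digit: 2


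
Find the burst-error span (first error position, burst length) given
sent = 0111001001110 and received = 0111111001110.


XOR: 0000110000000

Burst at position 4, length 2


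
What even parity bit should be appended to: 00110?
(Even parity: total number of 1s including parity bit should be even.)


Number of 1s in data: 2
Parity bit: 0

0


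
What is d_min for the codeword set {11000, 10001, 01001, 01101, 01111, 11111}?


Comparing all pairs, minimum distance: 1
Can detect 0 errors, correct 0 errors

1


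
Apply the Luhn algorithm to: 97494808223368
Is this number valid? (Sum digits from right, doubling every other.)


Luhn sum = 83
83 mod 10 = 3

Invalid (Luhn sum mod 10 = 3)


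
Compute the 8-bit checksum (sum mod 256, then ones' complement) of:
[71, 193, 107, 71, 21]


Sum = 463 mod 256 = 207
Complement = 48

48


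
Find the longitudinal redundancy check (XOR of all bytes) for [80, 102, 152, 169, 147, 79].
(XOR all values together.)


XOR chain: 80 ^ 102 ^ 152 ^ 169 ^ 147 ^ 79 = 219

219


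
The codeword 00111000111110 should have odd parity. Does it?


Number of 1s: 8

No, parity error (8 ones)


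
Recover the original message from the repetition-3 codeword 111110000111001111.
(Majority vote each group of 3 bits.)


Groups: 111, 110, 000, 111, 001, 111
Majority votes: 110101

110101


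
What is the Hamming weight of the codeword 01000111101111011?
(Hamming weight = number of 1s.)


Counting 1s in 01000111101111011

11


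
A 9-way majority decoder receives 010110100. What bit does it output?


Ones: 4 out of 9
Threshold: 5

0 (4/9 voted 1)


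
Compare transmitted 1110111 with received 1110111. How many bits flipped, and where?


XOR: 0000000

0 errors (received matches sent)


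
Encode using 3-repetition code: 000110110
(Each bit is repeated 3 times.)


Each bit -> 3 copies

000000000111111000111111000


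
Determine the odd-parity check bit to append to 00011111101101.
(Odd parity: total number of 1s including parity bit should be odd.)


Number of 1s in data: 9
Parity bit: 0

0


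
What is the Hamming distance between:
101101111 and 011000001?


XOR: 110101110
Count of 1s: 6

6


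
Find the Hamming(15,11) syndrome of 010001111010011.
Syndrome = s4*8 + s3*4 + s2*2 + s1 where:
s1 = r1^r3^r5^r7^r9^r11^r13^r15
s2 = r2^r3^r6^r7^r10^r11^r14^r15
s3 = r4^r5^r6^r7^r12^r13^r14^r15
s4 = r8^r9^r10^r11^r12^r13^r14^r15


s1=0, s2=0, s3=0, s4=1

Syndrome = 8 (error at position 8)


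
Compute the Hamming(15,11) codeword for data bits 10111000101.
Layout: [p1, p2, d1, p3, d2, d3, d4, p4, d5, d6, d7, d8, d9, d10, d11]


Parity bits: p1=1, p2=0, p3=0, p4=1

101001111000101


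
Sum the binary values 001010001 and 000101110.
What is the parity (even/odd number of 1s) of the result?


001010001 = 81
000101110 = 46
Sum = 127 = 1111111
1s count = 7

odd parity (7 ones in 1111111)


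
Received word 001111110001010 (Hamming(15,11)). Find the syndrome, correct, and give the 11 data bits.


Syndrome = 9: error at position 9

Data: 11111001010 (corrected bit 9)


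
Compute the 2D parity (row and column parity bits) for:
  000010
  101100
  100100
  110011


Row parities: 1100
Column parities: 111001

Row P: 1100, Col P: 111001, Corner: 0


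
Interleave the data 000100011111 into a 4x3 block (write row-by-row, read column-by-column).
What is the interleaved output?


Matrix:
  000
  100
  011
  111
Read columns: 010100110011

010100110011


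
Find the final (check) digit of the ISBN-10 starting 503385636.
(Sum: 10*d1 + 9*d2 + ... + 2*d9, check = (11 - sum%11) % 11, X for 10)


Weighted sum: 213
213 mod 11 = 4

Check digit: 7


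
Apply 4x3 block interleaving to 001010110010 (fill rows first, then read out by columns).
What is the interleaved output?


Matrix:
  001
  010
  110
  010
Read columns: 001001111000

001001111000


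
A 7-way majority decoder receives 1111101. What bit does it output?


Ones: 6 out of 7
Threshold: 4

1 (6/7 voted 1)


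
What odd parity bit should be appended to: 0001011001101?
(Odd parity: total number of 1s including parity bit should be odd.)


Number of 1s in data: 6
Parity bit: 1

1


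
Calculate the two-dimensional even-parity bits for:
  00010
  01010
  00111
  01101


Row parities: 1011
Column parities: 00010

Row P: 1011, Col P: 00010, Corner: 1


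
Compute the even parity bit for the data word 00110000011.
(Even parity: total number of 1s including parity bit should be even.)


Number of 1s in data: 4
Parity bit: 0

0


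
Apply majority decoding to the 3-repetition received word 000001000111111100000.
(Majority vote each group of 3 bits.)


Groups: 000, 001, 000, 111, 111, 100, 000
Majority votes: 0001100

0001100


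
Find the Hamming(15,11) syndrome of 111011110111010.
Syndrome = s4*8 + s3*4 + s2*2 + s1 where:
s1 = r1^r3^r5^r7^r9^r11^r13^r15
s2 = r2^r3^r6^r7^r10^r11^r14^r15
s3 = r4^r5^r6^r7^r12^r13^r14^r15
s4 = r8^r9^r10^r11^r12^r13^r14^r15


s1=1, s2=1, s3=1, s4=1

Syndrome = 15 (error at position 15)


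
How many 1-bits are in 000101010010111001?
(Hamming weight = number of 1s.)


Counting 1s in 000101010010111001

8


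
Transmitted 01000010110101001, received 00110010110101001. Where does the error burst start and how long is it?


XOR: 01110000000000000

Burst at position 1, length 3


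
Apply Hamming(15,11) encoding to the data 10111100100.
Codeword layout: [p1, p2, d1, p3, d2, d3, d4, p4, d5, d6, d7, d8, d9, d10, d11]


Parity bits: p1=0, p2=0, p3=1, p4=1

001101111100100


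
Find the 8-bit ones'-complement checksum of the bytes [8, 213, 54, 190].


Sum = 465 mod 256 = 209
Complement = 46

46


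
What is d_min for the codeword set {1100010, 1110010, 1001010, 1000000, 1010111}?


Comparing all pairs, minimum distance: 1
Can detect 0 errors, correct 0 errors

1


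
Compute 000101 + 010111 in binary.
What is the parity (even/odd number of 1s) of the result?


000101 = 5
010111 = 23
Sum = 28 = 11100
1s count = 3

odd parity (3 ones in 11100)


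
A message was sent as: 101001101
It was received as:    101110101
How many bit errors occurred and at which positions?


XOR: 000111000

3 error(s) at position(s): 3, 4, 5


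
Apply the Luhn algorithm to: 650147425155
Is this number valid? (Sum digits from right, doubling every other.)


Luhn sum = 42
42 mod 10 = 2

Invalid (Luhn sum mod 10 = 2)


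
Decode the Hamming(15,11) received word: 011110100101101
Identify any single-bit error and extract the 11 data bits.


Syndrome = 3: error at position 3

Data: 01010101101 (corrected bit 3)


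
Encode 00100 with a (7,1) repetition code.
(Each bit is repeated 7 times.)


Each bit -> 7 copies

00000000000000111111100000000000000


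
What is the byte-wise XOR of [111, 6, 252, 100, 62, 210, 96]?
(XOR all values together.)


XOR chain: 111 ^ 6 ^ 252 ^ 100 ^ 62 ^ 210 ^ 96 = 125

125


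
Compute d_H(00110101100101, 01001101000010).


XOR: 01111000100111
Count of 1s: 8

8


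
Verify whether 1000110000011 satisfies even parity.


Number of 1s: 5

No, parity error (5 ones)


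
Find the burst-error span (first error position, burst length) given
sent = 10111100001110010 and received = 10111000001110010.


XOR: 00000100000000000

Burst at position 5, length 1


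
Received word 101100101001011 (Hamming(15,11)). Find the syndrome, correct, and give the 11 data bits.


Syndrome = 5: error at position 5

Data: 11011001011 (corrected bit 5)


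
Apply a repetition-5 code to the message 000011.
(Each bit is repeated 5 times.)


Each bit -> 5 copies

000000000000000000001111111111


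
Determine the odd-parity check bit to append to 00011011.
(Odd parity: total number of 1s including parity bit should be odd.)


Number of 1s in data: 4
Parity bit: 1

1


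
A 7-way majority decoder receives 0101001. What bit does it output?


Ones: 3 out of 7
Threshold: 4

0 (3/7 voted 1)


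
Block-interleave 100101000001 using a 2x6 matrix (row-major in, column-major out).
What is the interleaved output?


Matrix:
  100101
  000001
Read columns: 100000100011

100000100011


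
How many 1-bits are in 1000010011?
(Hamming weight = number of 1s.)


Counting 1s in 1000010011

4


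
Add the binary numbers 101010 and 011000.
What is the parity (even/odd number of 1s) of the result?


101010 = 42
011000 = 24
Sum = 66 = 1000010
1s count = 2

even parity (2 ones in 1000010)


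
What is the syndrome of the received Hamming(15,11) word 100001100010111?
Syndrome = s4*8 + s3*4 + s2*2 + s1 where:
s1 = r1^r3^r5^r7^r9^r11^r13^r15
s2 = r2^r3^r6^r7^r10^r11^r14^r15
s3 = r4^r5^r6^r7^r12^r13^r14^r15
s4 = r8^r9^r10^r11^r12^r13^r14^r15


s1=1, s2=1, s3=1, s4=0

Syndrome = 7 (error at position 7)


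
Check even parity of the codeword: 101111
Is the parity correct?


Number of 1s: 5

No, parity error (5 ones)


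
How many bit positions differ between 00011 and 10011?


XOR: 10000
Count of 1s: 1

1


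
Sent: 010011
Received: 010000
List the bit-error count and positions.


XOR: 000011

2 error(s) at position(s): 4, 5


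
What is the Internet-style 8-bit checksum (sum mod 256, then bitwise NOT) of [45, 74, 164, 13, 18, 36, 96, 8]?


Sum = 454 mod 256 = 198
Complement = 57

57


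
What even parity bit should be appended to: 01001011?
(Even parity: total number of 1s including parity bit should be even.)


Number of 1s in data: 4
Parity bit: 0

0


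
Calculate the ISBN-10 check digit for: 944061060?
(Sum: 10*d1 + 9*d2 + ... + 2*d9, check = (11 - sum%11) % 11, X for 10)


Weighted sum: 217
217 mod 11 = 8

Check digit: 3


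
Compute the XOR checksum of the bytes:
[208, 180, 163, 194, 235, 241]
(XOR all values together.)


XOR chain: 208 ^ 180 ^ 163 ^ 194 ^ 235 ^ 241 = 31

31


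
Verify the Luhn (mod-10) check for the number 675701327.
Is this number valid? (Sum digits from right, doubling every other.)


Luhn sum = 37
37 mod 10 = 7

Invalid (Luhn sum mod 10 = 7)


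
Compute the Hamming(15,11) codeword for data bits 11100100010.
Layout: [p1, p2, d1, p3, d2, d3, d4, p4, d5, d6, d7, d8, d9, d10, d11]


Parity bits: p1=0, p2=0, p3=1, p4=0

001111000100010


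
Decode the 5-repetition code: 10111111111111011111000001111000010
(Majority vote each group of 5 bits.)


Groups: 10111, 11111, 11110, 11111, 00000, 11110, 00010
Majority votes: 1111010

1111010


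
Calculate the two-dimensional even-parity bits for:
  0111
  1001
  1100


Row parities: 100
Column parities: 0010

Row P: 100, Col P: 0010, Corner: 1


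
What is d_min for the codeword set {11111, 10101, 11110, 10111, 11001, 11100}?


Comparing all pairs, minimum distance: 1
Can detect 0 errors, correct 0 errors

1


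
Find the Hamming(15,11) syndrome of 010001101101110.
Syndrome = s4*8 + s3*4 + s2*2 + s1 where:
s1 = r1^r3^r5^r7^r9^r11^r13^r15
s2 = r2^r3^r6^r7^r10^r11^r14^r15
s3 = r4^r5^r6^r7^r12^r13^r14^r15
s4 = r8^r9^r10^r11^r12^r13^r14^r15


s1=1, s2=1, s3=1, s4=1

Syndrome = 15 (error at position 15)


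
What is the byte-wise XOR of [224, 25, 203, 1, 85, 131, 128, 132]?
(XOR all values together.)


XOR chain: 224 ^ 25 ^ 203 ^ 1 ^ 85 ^ 131 ^ 128 ^ 132 = 225

225


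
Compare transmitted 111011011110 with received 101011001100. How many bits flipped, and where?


XOR: 010000010010

3 error(s) at position(s): 1, 7, 10


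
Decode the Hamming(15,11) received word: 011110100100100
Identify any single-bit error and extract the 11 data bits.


Syndrome = 0: no error detected

Data: 11010100100 (no errors)


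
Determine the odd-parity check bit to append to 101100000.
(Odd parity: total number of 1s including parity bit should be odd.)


Number of 1s in data: 3
Parity bit: 0

0


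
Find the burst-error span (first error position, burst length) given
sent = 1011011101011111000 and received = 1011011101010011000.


XOR: 0000000000001100000

Burst at position 12, length 2


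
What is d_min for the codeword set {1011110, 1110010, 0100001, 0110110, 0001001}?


Comparing all pairs, minimum distance: 2
Can detect 1 errors, correct 0 errors

2


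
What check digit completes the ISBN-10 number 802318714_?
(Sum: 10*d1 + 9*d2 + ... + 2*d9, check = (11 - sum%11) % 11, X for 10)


Weighted sum: 202
202 mod 11 = 4

Check digit: 7


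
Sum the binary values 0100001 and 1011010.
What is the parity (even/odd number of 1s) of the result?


0100001 = 33
1011010 = 90
Sum = 123 = 1111011
1s count = 6

even parity (6 ones in 1111011)


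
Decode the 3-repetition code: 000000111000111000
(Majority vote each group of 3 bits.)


Groups: 000, 000, 111, 000, 111, 000
Majority votes: 001010

001010


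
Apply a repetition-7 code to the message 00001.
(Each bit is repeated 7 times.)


Each bit -> 7 copies

00000000000000000000000000001111111


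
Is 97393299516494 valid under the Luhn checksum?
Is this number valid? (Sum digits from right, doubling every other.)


Luhn sum = 79
79 mod 10 = 9

Invalid (Luhn sum mod 10 = 9)


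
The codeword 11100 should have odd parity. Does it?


Number of 1s: 3

Yes, parity is correct (3 ones)


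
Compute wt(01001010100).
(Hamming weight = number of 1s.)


Counting 1s in 01001010100

4


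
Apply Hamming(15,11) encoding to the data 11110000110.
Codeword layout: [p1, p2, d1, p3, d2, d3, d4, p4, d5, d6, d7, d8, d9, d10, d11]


Parity bits: p1=0, p2=0, p3=1, p4=0

001111100000110


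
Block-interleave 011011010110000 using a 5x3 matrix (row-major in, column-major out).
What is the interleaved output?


Matrix:
  011
  011
  010
  110
  000
Read columns: 000101111011000

000101111011000


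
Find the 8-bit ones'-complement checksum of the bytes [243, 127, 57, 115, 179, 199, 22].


Sum = 942 mod 256 = 174
Complement = 81

81


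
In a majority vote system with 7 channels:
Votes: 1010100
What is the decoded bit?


Ones: 3 out of 7
Threshold: 4

0 (3/7 voted 1)


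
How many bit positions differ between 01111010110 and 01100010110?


XOR: 00011000000
Count of 1s: 2

2


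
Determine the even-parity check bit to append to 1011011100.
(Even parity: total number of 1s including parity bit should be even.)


Number of 1s in data: 6
Parity bit: 0

0


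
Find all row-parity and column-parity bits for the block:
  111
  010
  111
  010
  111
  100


Row parities: 111111
Column parities: 011

Row P: 111111, Col P: 011, Corner: 0


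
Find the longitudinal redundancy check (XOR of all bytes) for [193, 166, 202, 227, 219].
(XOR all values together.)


XOR chain: 193 ^ 166 ^ 202 ^ 227 ^ 219 = 149

149


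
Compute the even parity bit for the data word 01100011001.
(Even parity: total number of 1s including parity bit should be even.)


Number of 1s in data: 5
Parity bit: 1

1


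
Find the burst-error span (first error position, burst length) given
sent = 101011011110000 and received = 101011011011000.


XOR: 000000000101000

Burst at position 9, length 3


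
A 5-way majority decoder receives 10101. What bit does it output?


Ones: 3 out of 5
Threshold: 3

1 (3/5 voted 1)


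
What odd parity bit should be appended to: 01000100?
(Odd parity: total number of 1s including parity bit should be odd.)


Number of 1s in data: 2
Parity bit: 1

1


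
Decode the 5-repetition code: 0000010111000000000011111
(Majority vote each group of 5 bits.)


Groups: 00000, 10111, 00000, 00000, 11111
Majority votes: 01001

01001


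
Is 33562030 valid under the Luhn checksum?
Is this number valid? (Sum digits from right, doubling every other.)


Luhn sum = 26
26 mod 10 = 6

Invalid (Luhn sum mod 10 = 6)


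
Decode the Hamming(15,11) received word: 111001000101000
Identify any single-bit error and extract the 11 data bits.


Syndrome = 0: no error detected

Data: 10100101000 (no errors)


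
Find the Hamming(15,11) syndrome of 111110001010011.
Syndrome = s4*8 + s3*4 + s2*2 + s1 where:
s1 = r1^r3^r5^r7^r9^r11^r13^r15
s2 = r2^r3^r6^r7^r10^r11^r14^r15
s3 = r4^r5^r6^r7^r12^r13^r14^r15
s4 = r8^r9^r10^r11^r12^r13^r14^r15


s1=0, s2=1, s3=0, s4=0

Syndrome = 2 (error at position 2)


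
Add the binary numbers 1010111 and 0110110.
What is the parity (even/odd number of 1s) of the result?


1010111 = 87
0110110 = 54
Sum = 141 = 10001101
1s count = 4

even parity (4 ones in 10001101)


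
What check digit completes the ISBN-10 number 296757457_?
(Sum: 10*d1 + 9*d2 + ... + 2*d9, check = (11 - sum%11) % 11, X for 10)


Weighted sum: 308
308 mod 11 = 0

Check digit: 0


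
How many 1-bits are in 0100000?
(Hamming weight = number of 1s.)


Counting 1s in 0100000

1


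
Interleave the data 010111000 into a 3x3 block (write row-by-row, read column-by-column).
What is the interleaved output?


Matrix:
  010
  111
  000
Read columns: 010110010

010110010


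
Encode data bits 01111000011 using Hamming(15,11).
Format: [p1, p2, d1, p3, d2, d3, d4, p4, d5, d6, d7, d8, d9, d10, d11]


Parity bits: p1=0, p2=0, p3=1, p4=1

000111111000011


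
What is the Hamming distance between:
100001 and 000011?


XOR: 100010
Count of 1s: 2

2


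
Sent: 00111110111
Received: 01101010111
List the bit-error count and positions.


XOR: 01010100000

3 error(s) at position(s): 1, 3, 5


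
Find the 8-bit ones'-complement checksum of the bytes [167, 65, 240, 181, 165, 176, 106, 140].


Sum = 1240 mod 256 = 216
Complement = 39

39


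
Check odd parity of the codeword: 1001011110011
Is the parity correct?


Number of 1s: 8

No, parity error (8 ones)


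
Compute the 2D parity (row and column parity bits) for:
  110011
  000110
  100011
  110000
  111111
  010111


Row parities: 001000
Column parities: 001110

Row P: 001000, Col P: 001110, Corner: 1


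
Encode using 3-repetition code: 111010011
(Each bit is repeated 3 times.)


Each bit -> 3 copies

111111111000111000000111111


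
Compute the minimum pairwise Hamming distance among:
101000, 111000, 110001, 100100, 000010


Comparing all pairs, minimum distance: 1
Can detect 0 errors, correct 0 errors

1


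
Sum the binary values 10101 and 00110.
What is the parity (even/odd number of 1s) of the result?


10101 = 21
00110 = 6
Sum = 27 = 11011
1s count = 4

even parity (4 ones in 11011)


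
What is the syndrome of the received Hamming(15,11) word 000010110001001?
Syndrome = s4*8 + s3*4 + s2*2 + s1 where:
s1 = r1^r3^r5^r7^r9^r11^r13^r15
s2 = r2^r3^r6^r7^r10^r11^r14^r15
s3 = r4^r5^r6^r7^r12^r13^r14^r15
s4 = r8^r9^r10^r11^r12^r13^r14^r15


s1=1, s2=0, s3=0, s4=1

Syndrome = 9 (error at position 9)


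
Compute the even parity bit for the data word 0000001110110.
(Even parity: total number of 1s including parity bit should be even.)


Number of 1s in data: 5
Parity bit: 1

1


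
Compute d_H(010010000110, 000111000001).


XOR: 010101000111
Count of 1s: 6

6


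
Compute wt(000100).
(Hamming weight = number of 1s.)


Counting 1s in 000100

1


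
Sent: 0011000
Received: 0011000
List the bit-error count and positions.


XOR: 0000000

0 errors (received matches sent)


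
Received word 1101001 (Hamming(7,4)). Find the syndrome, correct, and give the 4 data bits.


Syndrome = 0: no error detected

Data: 0001 (no errors)


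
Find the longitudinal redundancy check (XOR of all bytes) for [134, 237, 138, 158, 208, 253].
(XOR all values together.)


XOR chain: 134 ^ 237 ^ 138 ^ 158 ^ 208 ^ 253 = 82

82


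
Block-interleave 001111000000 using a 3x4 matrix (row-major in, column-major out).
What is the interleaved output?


Matrix:
  0011
  1100
  0000
Read columns: 010010100100

010010100100


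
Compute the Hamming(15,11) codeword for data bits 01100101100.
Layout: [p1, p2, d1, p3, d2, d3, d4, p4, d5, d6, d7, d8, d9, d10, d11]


Parity bits: p1=0, p2=0, p3=0, p4=1

000011010101100


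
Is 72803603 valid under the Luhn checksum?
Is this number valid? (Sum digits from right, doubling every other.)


Luhn sum = 29
29 mod 10 = 9

Invalid (Luhn sum mod 10 = 9)


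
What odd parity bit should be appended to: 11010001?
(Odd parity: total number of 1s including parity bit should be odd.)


Number of 1s in data: 4
Parity bit: 1

1


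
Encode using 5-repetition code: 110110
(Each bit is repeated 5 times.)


Each bit -> 5 copies

111111111100000111111111100000


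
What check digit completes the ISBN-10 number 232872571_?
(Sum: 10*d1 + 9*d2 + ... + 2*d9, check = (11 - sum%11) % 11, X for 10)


Weighted sum: 214
214 mod 11 = 5

Check digit: 6


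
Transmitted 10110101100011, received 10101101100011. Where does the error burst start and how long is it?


XOR: 00011000000000

Burst at position 3, length 2


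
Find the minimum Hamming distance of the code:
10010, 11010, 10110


Comparing all pairs, minimum distance: 1
Can detect 0 errors, correct 0 errors

1


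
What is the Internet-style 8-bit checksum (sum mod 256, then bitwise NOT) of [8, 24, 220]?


Sum = 252 mod 256 = 252
Complement = 3

3


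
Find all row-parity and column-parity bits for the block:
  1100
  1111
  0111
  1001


Row parities: 0010
Column parities: 1101

Row P: 0010, Col P: 1101, Corner: 1


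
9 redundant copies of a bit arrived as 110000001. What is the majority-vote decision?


Ones: 3 out of 9
Threshold: 5

0 (3/9 voted 1)


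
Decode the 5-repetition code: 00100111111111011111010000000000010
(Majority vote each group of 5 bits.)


Groups: 00100, 11111, 11110, 11111, 01000, 00000, 00010
Majority votes: 0111000

0111000


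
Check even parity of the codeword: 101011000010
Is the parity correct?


Number of 1s: 5

No, parity error (5 ones)


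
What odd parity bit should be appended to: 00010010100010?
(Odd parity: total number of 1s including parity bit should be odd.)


Number of 1s in data: 4
Parity bit: 1

1


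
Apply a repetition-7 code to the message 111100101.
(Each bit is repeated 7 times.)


Each bit -> 7 copies

111111111111111111111111111100000000000000111111100000001111111


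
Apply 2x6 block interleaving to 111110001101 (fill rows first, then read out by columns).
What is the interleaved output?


Matrix:
  111110
  001101
Read columns: 101011111001

101011111001


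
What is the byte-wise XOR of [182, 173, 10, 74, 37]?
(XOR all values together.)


XOR chain: 182 ^ 173 ^ 10 ^ 74 ^ 37 = 126

126


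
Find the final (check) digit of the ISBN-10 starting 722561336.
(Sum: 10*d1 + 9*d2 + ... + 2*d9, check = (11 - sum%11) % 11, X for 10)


Weighted sum: 213
213 mod 11 = 4

Check digit: 7


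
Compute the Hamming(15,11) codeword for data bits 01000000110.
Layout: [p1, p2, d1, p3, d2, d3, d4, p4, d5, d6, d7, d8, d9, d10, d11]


Parity bits: p1=0, p2=1, p3=1, p4=0

010110000000110


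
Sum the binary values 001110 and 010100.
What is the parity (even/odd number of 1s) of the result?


001110 = 14
010100 = 20
Sum = 34 = 100010
1s count = 2

even parity (2 ones in 100010)


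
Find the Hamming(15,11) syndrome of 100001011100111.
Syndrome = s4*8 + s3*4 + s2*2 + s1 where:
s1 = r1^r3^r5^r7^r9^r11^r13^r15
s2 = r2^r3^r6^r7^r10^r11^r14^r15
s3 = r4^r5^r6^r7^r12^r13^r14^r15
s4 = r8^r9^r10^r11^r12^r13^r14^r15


s1=0, s2=0, s3=0, s4=0

Syndrome = 0 (no error)


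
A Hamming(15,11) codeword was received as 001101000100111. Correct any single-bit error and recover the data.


Syndrome = 7: error at position 7

Data: 10110100111 (corrected bit 7)


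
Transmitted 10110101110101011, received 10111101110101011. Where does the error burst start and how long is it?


XOR: 00001000000000000

Burst at position 4, length 1


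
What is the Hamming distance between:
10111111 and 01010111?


XOR: 11101000
Count of 1s: 4

4


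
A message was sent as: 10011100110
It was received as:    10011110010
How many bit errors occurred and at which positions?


XOR: 00000010100

2 error(s) at position(s): 6, 8


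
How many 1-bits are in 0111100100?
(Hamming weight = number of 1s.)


Counting 1s in 0111100100

5


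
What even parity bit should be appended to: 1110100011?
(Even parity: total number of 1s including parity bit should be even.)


Number of 1s in data: 6
Parity bit: 0

0


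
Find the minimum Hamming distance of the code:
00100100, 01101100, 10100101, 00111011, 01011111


Comparing all pairs, minimum distance: 2
Can detect 1 errors, correct 0 errors

2


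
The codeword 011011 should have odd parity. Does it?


Number of 1s: 4

No, parity error (4 ones)


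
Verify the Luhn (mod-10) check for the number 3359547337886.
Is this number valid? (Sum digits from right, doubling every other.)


Luhn sum = 78
78 mod 10 = 8

Invalid (Luhn sum mod 10 = 8)


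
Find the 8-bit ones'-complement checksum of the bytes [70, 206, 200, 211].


Sum = 687 mod 256 = 175
Complement = 80

80


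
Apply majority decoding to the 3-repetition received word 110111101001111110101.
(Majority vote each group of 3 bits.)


Groups: 110, 111, 101, 001, 111, 110, 101
Majority votes: 1110111

1110111


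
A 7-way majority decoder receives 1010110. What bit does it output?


Ones: 4 out of 7
Threshold: 4

1 (4/7 voted 1)


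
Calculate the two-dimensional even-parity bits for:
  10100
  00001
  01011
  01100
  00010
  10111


Row parities: 011010
Column parities: 00111

Row P: 011010, Col P: 00111, Corner: 1


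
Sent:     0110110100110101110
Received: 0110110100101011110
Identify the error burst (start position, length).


XOR: 0000000000011110000

Burst at position 11, length 4


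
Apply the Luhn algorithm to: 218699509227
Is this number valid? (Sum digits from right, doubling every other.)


Luhn sum = 59
59 mod 10 = 9

Invalid (Luhn sum mod 10 = 9)


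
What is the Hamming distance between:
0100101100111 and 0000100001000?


XOR: 0100001101111
Count of 1s: 7

7


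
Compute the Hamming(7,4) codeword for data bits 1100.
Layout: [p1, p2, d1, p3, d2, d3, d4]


Parity bits: p1=0, p2=1, p3=1

0111100


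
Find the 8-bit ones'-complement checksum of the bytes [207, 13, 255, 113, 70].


Sum = 658 mod 256 = 146
Complement = 109

109


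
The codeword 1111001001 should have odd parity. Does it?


Number of 1s: 6

No, parity error (6 ones)


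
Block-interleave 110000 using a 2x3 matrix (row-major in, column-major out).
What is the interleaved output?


Matrix:
  110
  000
Read columns: 101000

101000


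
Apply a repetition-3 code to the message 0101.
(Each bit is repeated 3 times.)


Each bit -> 3 copies

000111000111


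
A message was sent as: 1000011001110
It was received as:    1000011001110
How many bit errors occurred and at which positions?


XOR: 0000000000000

0 errors (received matches sent)


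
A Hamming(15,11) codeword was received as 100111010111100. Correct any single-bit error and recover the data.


Syndrome = 14: error at position 14

Data: 01100111110 (corrected bit 14)


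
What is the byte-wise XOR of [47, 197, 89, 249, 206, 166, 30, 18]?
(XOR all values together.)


XOR chain: 47 ^ 197 ^ 89 ^ 249 ^ 206 ^ 166 ^ 30 ^ 18 = 46

46


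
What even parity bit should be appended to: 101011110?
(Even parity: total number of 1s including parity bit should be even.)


Number of 1s in data: 6
Parity bit: 0

0


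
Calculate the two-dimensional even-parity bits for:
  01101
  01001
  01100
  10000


Row parities: 1001
Column parities: 11000

Row P: 1001, Col P: 11000, Corner: 0


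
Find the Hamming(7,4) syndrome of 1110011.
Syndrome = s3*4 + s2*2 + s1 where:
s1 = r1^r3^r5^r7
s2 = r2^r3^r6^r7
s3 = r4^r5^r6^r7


s1=1, s2=0, s3=0

Syndrome = 1 (error at position 1)


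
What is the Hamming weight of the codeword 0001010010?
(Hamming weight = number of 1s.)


Counting 1s in 0001010010

3


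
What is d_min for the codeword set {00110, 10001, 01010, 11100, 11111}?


Comparing all pairs, minimum distance: 2
Can detect 1 errors, correct 0 errors

2


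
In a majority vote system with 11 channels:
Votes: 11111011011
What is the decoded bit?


Ones: 9 out of 11
Threshold: 6

1 (9/11 voted 1)


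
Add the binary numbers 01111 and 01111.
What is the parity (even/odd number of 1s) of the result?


01111 = 15
01111 = 15
Sum = 30 = 11110
1s count = 4

even parity (4 ones in 11110)


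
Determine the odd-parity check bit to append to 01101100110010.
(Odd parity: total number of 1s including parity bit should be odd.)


Number of 1s in data: 7
Parity bit: 0

0


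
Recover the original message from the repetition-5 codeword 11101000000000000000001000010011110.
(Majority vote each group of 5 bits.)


Groups: 11101, 00000, 00000, 00000, 00100, 00100, 11110
Majority votes: 1000001

1000001


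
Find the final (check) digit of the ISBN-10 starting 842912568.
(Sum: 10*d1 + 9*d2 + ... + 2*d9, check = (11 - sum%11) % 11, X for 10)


Weighted sum: 265
265 mod 11 = 1

Check digit: X


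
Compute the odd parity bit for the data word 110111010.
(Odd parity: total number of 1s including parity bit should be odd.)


Number of 1s in data: 6
Parity bit: 1

1


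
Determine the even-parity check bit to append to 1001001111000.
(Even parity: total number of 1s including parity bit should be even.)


Number of 1s in data: 6
Parity bit: 0

0


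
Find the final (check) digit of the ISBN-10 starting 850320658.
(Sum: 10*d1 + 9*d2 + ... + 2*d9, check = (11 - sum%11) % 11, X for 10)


Weighted sum: 213
213 mod 11 = 4

Check digit: 7


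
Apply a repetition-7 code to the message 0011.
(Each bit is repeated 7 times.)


Each bit -> 7 copies

0000000000000011111111111111


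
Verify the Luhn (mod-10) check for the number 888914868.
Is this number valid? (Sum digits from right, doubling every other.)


Luhn sum = 60
60 mod 10 = 0

Valid (Luhn sum mod 10 = 0)


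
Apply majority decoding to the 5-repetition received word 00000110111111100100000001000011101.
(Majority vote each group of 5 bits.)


Groups: 00000, 11011, 11111, 00100, 00000, 10000, 11101
Majority votes: 0110001

0110001


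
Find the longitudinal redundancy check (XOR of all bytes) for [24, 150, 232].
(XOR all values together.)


XOR chain: 24 ^ 150 ^ 232 = 102

102


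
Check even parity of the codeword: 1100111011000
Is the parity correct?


Number of 1s: 7

No, parity error (7 ones)


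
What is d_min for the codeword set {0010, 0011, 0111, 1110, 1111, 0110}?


Comparing all pairs, minimum distance: 1
Can detect 0 errors, correct 0 errors

1


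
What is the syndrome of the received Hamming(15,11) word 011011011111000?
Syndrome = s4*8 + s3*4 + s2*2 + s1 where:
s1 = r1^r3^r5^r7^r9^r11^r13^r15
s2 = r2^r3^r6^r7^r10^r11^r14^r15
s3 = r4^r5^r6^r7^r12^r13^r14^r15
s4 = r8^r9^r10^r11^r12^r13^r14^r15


s1=0, s2=1, s3=1, s4=1

Syndrome = 14 (error at position 14)


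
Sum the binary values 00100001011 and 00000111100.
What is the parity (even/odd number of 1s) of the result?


00100001011 = 267
00000111100 = 60
Sum = 327 = 101000111
1s count = 5

odd parity (5 ones in 101000111)


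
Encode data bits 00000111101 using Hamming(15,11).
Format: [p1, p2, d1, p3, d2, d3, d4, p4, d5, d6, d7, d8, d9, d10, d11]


Parity bits: p1=1, p2=1, p3=1, p4=1

110100010111101


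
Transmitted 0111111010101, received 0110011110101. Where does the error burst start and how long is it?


XOR: 0001100100000

Burst at position 3, length 5


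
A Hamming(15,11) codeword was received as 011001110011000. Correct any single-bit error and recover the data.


Syndrome = 15: error at position 15

Data: 10110011001 (corrected bit 15)


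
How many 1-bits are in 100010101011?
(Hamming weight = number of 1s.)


Counting 1s in 100010101011

6


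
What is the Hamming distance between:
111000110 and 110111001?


XOR: 001111111
Count of 1s: 7

7


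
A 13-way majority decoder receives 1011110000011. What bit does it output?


Ones: 7 out of 13
Threshold: 7

1 (7/13 voted 1)


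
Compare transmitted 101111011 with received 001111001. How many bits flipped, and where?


XOR: 100000010

2 error(s) at position(s): 0, 7


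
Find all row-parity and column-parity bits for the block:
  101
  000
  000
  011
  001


Row parities: 00001
Column parities: 111

Row P: 00001, Col P: 111, Corner: 1


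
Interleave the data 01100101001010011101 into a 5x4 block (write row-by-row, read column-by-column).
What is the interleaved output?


Matrix:
  0110
  0101
  0010
  1001
  1101
Read columns: 00011110011010001011

00011110011010001011


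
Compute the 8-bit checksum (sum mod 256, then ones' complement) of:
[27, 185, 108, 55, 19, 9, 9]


Sum = 412 mod 256 = 156
Complement = 99

99


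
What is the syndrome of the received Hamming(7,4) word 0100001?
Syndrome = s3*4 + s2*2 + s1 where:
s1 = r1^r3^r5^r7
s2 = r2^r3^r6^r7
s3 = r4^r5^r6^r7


s1=1, s2=0, s3=1

Syndrome = 5 (error at position 5)


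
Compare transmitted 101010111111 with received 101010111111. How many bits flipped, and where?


XOR: 000000000000

0 errors (received matches sent)


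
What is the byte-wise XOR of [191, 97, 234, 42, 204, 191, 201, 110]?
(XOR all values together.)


XOR chain: 191 ^ 97 ^ 234 ^ 42 ^ 204 ^ 191 ^ 201 ^ 110 = 202

202


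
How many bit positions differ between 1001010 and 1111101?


XOR: 0110111
Count of 1s: 5

5


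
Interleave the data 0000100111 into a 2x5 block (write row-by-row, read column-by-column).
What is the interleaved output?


Matrix:
  00001
  00111
Read columns: 0000010111

0000010111


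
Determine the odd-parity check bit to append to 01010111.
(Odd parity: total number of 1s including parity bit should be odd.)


Number of 1s in data: 5
Parity bit: 0

0


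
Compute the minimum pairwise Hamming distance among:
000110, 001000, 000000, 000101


Comparing all pairs, minimum distance: 1
Can detect 0 errors, correct 0 errors

1
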